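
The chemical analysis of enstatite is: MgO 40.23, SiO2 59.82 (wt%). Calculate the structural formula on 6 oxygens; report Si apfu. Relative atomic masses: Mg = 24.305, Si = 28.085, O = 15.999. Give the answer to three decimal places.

1.998 Si apfu

MgO: 40.23/40.304 = 0.99816 mol → 0.99816 mol Mg, 0.99816 mol O.
SiO2: 59.82/60.083 = 0.99562 mol → 0.99562 mol Si, 1.99124 mol O.
Total oxygen = 2.98940 mol. Normalization factor = 6/2.98940 = 2.00709.
Si per 6 O = 0.99562 × 2.00709 = 1.998.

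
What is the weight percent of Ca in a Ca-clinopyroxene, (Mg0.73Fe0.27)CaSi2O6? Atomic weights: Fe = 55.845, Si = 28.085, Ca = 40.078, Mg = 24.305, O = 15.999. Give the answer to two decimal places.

17.81 wt%

Molar mass of (Mg0.73Fe0.27)CaSi2O6: 0.73*24.305 + 0.27*55.845 + 1*40.078 + 2*28.085 + 6*15.999 = 225.063 g/mol.
Mass of Ca per formula unit: 1 × 40.078 = 40.078 g.
Weight fraction Ca = 40.078 / 225.063 = 0.1781.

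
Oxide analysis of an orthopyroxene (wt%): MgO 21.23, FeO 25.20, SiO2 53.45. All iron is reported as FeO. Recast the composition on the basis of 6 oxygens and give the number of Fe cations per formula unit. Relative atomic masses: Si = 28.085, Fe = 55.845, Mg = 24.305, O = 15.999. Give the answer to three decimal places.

MgO (M=40.304): mol = 0.52675; Mg = 0.52675, O = 0.52675.
FeO (M=71.844): mol = 0.35076; Fe = 0.35076, O = 0.35076.
SiO2 (M=60.083): mol = 0.88960; Si = 0.88960, O = 1.77920.
ΣO = 2.65671; factor = 6/ΣO = 2.25843.
Fe apfu = 0.35076 × 2.25843 = 0.792.

0.792 Fe apfu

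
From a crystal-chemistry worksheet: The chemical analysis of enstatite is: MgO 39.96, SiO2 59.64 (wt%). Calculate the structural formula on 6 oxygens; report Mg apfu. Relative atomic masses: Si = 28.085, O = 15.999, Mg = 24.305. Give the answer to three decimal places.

1.998 Mg apfu

MgO (M=40.304): mol = 0.99146; Mg = 0.99146, O = 0.99146.
SiO2 (M=60.083): mol = 0.99263; Si = 0.99263, O = 1.98526.
ΣO = 2.97672; factor = 6/ΣO = 2.01564.
Mg apfu = 0.99146 × 2.01564 = 1.998.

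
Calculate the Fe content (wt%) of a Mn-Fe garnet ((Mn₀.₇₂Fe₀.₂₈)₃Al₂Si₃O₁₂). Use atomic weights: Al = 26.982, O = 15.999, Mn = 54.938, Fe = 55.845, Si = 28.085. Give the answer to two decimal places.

Molar mass of (Mn₀.₇₂Fe₀.₂₈)₃Al₂Si₃O₁₂: 2.16×54.938 + 0.84×55.845 + 2×26.982 + 3×28.085 + 12×15.999 = 495.783 g/mol.
Mass of Fe per formula unit: 0.84 × 55.845 = 46.910 g.
Weight fraction Fe = 46.910 / 495.783 = 0.0946.

9.46 wt%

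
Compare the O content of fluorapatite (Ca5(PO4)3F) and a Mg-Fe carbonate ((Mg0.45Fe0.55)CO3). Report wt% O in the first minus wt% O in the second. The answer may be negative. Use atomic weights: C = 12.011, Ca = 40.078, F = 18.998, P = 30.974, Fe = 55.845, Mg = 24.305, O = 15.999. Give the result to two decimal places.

M(Ca5(PO4)3F) = 504.298 g/mol, so wt% O = 191.988/504.298 × 100 = 38.07%.
M((Mg0.45Fe0.55)CO3) = 101.660 g/mol, so wt% O = 47.997/101.660 × 100 = 47.21%.
38.07 − 47.21 = -9.14 pp.

-9.14 percentage points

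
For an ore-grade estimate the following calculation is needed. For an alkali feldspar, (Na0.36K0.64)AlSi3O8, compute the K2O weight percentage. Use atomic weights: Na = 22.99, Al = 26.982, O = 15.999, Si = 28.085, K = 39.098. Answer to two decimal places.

11.06 wt%

M((Na0.36K0.64)AlSi3O8) = 272.528 g/mol; M(K2O) = 94.195 g/mol.
Moles K2O per formula unit = 0.64 K ÷ 2 = 0.3200.
K2O fraction = (0.3200 × 94.195) / 272.528 = 30.142/272.528 = 0.1106.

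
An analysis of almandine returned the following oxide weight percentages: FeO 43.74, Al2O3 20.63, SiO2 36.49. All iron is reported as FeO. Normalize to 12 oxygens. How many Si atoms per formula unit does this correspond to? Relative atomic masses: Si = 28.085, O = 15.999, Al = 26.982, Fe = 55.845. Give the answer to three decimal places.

FeO: 43.74/71.844 = 0.60882 mol → 0.60882 mol Fe, 0.60882 mol O.
Al2O3: 20.63/101.961 = 0.20233 mol → 0.40466 mol Al, 0.60699 mol O.
SiO2: 36.49/60.083 = 0.60733 mol → 0.60733 mol Si, 1.21466 mol O.
Total oxygen = 2.43047 mol. Normalization factor = 12/2.43047 = 4.93732.
Si per 12 O = 0.60733 × 4.93732 = 2.999.

2.999 Si apfu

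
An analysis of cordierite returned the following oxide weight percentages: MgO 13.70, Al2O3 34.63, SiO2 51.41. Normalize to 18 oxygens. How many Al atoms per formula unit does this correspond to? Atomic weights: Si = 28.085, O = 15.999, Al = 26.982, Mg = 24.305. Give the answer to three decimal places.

MgO: 13.70/40.304 = 0.33992 mol → 0.33992 mol Mg, 0.33992 mol O.
Al2O3: 34.63/101.961 = 0.33964 mol → 0.67928 mol Al, 1.01892 mol O.
SiO2: 51.41/60.083 = 0.85565 mol → 0.85565 mol Si, 1.71130 mol O.
Total oxygen = 3.07014 mol. Normalization factor = 18/3.07014 = 5.86292.
Al per 18 O = 0.67928 × 5.86292 = 3.983.

3.983 Al apfu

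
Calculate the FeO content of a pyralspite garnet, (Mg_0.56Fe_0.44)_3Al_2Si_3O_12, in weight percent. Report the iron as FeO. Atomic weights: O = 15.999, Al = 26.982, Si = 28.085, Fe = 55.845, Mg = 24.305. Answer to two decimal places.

Molar mass of (Mg_0.56Fe_0.44)_3Al_2Si_3O_12 = 1.68·24.305 + 1.32·55.845 + 2·26.982 + 3·28.085 + 12·15.999 = 444.755 g/mol.
Each formula unit contains 1.32 Fe, equivalent to 1.32/1 = 1.3200 mol FeO.
M(FeO) = 1×55.845 + 1×15.999 = 71.844 g/mol.
Mass of FeO per formula unit = 1.3200 × 71.844 = 94.834 g.
FeO wt% = 94.834 / 444.755 × 100 = 21.32%.

21.32 wt%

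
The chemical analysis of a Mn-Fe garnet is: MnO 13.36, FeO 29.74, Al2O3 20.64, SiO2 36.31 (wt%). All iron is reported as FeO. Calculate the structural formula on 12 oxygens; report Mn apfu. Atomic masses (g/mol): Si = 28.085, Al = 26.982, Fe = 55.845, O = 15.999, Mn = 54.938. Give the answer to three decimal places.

0.935 Mn apfu

MnO (M=70.937): mol = 0.18834; Mn = 0.18834, O = 0.18834.
FeO (M=71.844): mol = 0.41395; Fe = 0.41395, O = 0.41395.
Al2O3 (M=101.961): mol = 0.20243; Al = 0.40486, O = 0.60729.
SiO2 (M=60.083): mol = 0.60433; Si = 0.60433, O = 1.20866.
ΣO = 2.41824; factor = 12/ΣO = 4.96229.
Mn apfu = 0.18834 × 4.96229 = 0.935.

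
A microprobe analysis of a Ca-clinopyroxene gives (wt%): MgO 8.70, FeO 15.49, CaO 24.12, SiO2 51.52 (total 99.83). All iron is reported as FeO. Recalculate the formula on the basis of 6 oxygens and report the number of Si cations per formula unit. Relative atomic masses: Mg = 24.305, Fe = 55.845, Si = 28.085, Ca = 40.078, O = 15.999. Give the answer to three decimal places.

1.997 Si apfu

MgO: 8.70/40.304 = 0.21586 mol → 0.21586 mol Mg, 0.21586 mol O.
FeO: 15.49/71.844 = 0.21561 mol → 0.21561 mol Fe, 0.21561 mol O.
CaO: 24.12/56.077 = 0.43012 mol → 0.43012 mol Ca, 0.43012 mol O.
SiO2: 51.52/60.083 = 0.85748 mol → 0.85748 mol Si, 1.71496 mol O.
Total oxygen = 2.57655 mol. Normalization factor = 6/2.57655 = 2.32870.
Si per 6 O = 0.85748 × 2.32870 = 1.997.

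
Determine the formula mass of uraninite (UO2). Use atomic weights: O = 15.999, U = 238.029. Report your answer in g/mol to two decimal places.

M = 1·238.029 + 2·15.999

270.03 g/mol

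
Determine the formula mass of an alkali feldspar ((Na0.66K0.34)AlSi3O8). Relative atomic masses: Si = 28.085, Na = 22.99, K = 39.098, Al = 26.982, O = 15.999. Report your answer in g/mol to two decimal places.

267.70 g/mol

Na: 0.66 × 22.99 = 15.1734
K: 0.34 × 39.098 = 13.2933
Al: 1 × 26.982 = 26.9820
Si: 3 × 28.085 = 84.2550
O: 8 × 15.999 = 127.9920
Summing the contributions gives the formula mass.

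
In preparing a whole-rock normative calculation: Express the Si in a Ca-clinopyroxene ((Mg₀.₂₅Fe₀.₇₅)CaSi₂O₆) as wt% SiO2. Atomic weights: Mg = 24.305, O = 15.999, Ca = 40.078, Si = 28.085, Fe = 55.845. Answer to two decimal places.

M((Mg₀.₂₅Fe₀.₇₅)CaSi₂O₆) = 240.202 g/mol; M(SiO2) = 60.083 g/mol.
Moles SiO2 per formula unit = 2 Si ÷ 1 = 2.0000.
SiO2 fraction = (2.0000 × 60.083) / 240.202 = 120.166/240.202 = 0.5003.

50.03 wt%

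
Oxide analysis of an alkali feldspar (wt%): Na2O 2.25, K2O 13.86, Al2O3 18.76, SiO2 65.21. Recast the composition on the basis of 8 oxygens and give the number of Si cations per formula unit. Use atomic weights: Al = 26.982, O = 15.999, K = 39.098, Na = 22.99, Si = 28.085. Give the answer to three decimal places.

2.25 wt% Na2O ÷ 61.979 g/mol = 0.03630 mol, giving 0.07260 Na and 0.03630 O.
13.86 wt% K2O ÷ 94.195 g/mol = 0.14714 mol, giving 0.29428 K and 0.14714 O.
18.76 wt% Al2O3 ÷ 101.961 g/mol = 0.18399 mol, giving 0.36798 Al and 0.55197 O.
65.21 wt% SiO2 ÷ 60.083 g/mol = 1.08533 mol, giving 1.08533 Si and 2.17066 O.
Oxygen sums to 2.90607; scaling by 8/2.90607 = 2.75286 puts the formula on 8 O.
Si: 1.08533 × 2.75286 = 2.988 atoms per formula unit.

2.988 Si apfu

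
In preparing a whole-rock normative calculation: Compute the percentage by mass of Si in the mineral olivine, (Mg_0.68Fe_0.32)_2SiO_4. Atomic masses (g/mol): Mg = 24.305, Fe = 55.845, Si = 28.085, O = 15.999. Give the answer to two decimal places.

17.46 mass %

Molar mass of (Mg_0.68Fe_0.32)_2SiO_4: 1.36×24.305 + 0.64×55.845 + 1×28.085 + 4×15.999 = 160.877 g/mol.
Mass of Si per formula unit: 1 × 28.085 = 28.085 g.
Weight fraction Si = 28.085 / 160.877 = 0.1746.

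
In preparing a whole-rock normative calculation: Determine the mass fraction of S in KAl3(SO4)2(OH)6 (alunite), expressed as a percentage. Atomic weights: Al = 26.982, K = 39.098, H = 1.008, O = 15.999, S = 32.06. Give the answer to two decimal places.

15.48 mass %

Formula mass = 1×39.098 + 3×26.982 + 2×32.06 + 14×15.999 + 6×1.008 = 414.198 g/mol, of which 64.120 g is S.
So S makes up 64.120/414.198 = 0.1548 of the mass, i.e. 15.48%.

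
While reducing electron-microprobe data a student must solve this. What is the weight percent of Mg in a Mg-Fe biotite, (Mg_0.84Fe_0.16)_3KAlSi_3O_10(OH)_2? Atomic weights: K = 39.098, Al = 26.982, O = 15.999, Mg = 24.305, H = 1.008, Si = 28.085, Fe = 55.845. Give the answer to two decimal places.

Formula mass = 2.52*24.305 + 0.48*55.845 + 1*39.098 + 1*26.982 + 3*28.085 + 12*15.999 + 2*1.008 = 432.393 g/mol, of which 61.249 g is Mg.
So Mg makes up 61.249/432.393 = 0.1417 of the mass, i.e. 14.17%.

14.17 wt%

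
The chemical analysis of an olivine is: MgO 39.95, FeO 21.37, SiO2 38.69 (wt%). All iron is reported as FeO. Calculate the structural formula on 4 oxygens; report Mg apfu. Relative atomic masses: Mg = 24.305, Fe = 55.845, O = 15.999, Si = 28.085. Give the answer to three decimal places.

MgO (M=40.304): mol = 0.99122; Mg = 0.99122, O = 0.99122.
FeO (M=71.844): mol = 0.29745; Fe = 0.29745, O = 0.29745.
SiO2 (M=60.083): mol = 0.64394; Si = 0.64394, O = 1.28788.
ΣO = 2.57655; factor = 4/ΣO = 1.55246.
Mg apfu = 0.99122 × 1.55246 = 1.539.

1.539 Mg apfu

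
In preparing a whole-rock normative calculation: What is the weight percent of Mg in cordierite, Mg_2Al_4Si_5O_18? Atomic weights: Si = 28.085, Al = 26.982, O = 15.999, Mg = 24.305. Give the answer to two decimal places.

8.31 mass %

Formula mass = 2×24.305 + 4×26.982 + 5×28.085 + 18×15.999 = 584.945 g/mol, of which 48.610 g is Mg.
So Mg makes up 48.610/584.945 = 0.0831 of the mass, i.e. 8.31%.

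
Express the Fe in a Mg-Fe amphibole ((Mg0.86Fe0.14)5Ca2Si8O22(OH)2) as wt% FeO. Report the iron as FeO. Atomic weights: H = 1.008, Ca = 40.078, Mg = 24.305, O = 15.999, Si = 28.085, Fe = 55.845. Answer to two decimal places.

6.03 wt%

Molar mass of (Mg0.86Fe0.14)5Ca2Si8O22(OH)2 = 4.30×24.305 + 0.70×55.845 + 2×40.078 + 8×28.085 + 24×15.999 + 2×1.008 = 834.431 g/mol.
Each formula unit contains 0.70 Fe, equivalent to 0.70/1 = 0.7000 mol FeO.
M(FeO) = 1×55.845 + 1×15.999 = 71.844 g/mol.
Mass of FeO per formula unit = 0.7000 × 71.844 = 50.291 g.
FeO wt% = 50.291 / 834.431 × 100 = 6.03%.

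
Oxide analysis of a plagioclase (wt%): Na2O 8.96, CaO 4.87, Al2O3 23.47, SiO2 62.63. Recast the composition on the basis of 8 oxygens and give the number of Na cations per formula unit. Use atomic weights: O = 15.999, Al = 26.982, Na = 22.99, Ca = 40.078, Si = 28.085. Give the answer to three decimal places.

Na2O: 8.96/61.979 = 0.14457 mol → 0.28914 mol Na, 0.14457 mol O.
CaO: 4.87/56.077 = 0.08684 mol → 0.08684 mol Ca, 0.08684 mol O.
Al2O3: 23.47/101.961 = 0.23019 mol → 0.46038 mol Al, 0.69057 mol O.
SiO2: 62.63/60.083 = 1.04239 mol → 1.04239 mol Si, 2.08478 mol O.
Total oxygen = 3.00676 mol. Normalization factor = 8/3.00676 = 2.66067.
Na per 8 O = 0.28914 × 2.66067 = 0.769.

0.769 Na apfu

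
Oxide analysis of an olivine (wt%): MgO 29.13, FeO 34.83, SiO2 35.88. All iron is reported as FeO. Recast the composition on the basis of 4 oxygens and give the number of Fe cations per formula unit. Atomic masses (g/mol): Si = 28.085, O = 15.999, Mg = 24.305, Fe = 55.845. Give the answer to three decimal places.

MgO (M=40.304): mol = 0.72276; Mg = 0.72276, O = 0.72276.
FeO (M=71.844): mol = 0.48480; Fe = 0.48480, O = 0.48480.
SiO2 (M=60.083): mol = 0.59717; Si = 0.59717, O = 1.19434.
ΣO = 2.40190; factor = 4/ΣO = 1.66535.
Fe apfu = 0.48480 × 1.66535 = 0.807.

0.807 Fe apfu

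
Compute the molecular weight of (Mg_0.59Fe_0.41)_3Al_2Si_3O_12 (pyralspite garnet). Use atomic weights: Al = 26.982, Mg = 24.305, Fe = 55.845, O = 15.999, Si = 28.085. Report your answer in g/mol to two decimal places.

441.92 g/mol

The formula mass is the sum 1.77·24.305 + 1.23·55.845 + 2·26.982 + 3·28.085 + 12·15.999.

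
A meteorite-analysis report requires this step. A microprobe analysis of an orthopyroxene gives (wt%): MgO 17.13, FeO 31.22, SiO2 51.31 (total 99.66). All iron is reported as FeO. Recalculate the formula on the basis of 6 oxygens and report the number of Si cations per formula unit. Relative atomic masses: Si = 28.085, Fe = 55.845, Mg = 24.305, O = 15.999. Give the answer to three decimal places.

MgO (M=40.304): mol = 0.42502; Mg = 0.42502, O = 0.42502.
FeO (M=71.844): mol = 0.43455; Fe = 0.43455, O = 0.43455.
SiO2 (M=60.083): mol = 0.85399; Si = 0.85399, O = 1.70798.
ΣO = 2.56755; factor = 6/ΣO = 2.33686.
Si apfu = 0.85399 × 2.33686 = 1.996.

1.996 Si apfu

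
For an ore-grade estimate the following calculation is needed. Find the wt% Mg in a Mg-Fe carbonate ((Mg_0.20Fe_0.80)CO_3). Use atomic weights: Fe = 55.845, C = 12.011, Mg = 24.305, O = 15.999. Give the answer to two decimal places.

4.44 weight percent

M((Mg_0.20Fe_0.80)CO_3) = 109.545 g/mol.
Mg contributes 0.20 × 24.305 = 4.861 g per mole.
4.861/109.545 = 0.0444 → 4.44%.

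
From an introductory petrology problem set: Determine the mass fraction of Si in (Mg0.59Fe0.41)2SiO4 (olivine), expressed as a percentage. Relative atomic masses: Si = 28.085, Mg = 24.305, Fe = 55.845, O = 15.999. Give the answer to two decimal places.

Formula mass = 1.18×24.305 + 0.82×55.845 + 1×28.085 + 4×15.999 = 166.554 g/mol, of which 28.085 g is Si.
So Si makes up 28.085/166.554 = 0.1686 of the mass, i.e. 16.86%.

16.86 weight percent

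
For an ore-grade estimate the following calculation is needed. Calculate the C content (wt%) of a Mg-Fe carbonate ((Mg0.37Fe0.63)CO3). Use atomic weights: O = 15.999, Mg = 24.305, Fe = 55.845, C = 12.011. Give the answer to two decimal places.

Formula mass = 0.37·24.305 + 0.63·55.845 + 1·12.011 + 3·15.999 = 104.183 g/mol, of which 12.011 g is C.
So C makes up 12.011/104.183 = 0.1153 of the mass, i.e. 11.53%.

11.53 wt%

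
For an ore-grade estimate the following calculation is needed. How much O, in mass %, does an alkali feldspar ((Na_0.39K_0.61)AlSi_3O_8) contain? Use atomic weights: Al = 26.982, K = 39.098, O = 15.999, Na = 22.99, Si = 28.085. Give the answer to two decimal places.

47.05 mass %

Formula mass = 0.39×22.99 + 0.61×39.098 + 1×26.982 + 3×28.085 + 8×15.999 = 272.045 g/mol, of which 127.992 g is O.
So O makes up 127.992/272.045 = 0.4705 of the mass, i.e. 47.05%.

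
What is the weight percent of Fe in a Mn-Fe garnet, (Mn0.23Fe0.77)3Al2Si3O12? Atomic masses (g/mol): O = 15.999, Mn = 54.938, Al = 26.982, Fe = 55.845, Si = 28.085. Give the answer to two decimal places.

M((Mn0.23Fe0.77)3Al2Si3O12) = 497.116 g/mol.
Fe contributes 2.31 × 55.845 = 129.002 g per mole.
129.002/497.116 = 0.2595 → 25.95%.

25.95 mass %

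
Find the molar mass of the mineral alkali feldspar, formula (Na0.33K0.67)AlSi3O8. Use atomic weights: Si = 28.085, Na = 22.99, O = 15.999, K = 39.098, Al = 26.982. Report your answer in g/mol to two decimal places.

273.01 g/mol

Na: 0.33 × 22.99 = 7.5867
K: 0.67 × 39.098 = 26.1957
Al: 1 × 26.982 = 26.9820
Si: 3 × 28.085 = 84.2550
O: 8 × 15.999 = 127.9920
Summing the contributions gives the formula mass.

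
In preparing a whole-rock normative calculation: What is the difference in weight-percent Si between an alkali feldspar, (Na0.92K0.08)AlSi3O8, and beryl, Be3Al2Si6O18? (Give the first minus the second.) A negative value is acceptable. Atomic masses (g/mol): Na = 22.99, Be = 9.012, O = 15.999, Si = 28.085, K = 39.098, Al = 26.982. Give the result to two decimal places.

0.62 percentage points

First mineral: 84.255 g Si in 263.508 g formula = 31.97 wt% Si.
Second mineral: 168.510 g Si in 537.492 g formula = 31.35 wt% Si.
31.97% − 31.35% gives a difference of 0.62 percentage points.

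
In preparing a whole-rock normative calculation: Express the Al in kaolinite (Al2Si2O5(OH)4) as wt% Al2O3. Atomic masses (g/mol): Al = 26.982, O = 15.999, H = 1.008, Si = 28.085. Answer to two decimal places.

39.50 wt%

Molar mass of Al2Si2O5(OH)4 = 2*26.982 + 2*28.085 + 9*15.999 + 4*1.008 = 258.157 g/mol.
Each formula unit contains 2 Al, equivalent to 2/2 = 1.0000 mol Al2O3.
M(Al2O3) = 2×26.982 + 3×15.999 = 101.961 g/mol.
Mass of Al2O3 per formula unit = 1.0000 × 101.961 = 101.961 g.
Al2O3 wt% = 101.961 / 258.157 × 100 = 39.50%.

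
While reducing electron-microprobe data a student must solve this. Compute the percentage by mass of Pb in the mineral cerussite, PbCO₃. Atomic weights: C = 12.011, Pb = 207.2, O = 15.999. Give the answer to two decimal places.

77.54 mass %

M(PbCO₃) = 267.208 g/mol.
Pb contributes 1 × 207.2 = 207.200 g per mole.
207.200/267.208 = 0.7754 → 77.54%.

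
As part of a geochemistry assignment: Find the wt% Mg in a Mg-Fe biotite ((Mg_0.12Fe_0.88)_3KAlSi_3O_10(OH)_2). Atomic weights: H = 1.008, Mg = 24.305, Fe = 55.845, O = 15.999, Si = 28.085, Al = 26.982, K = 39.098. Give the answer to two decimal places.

1.75 weight percent

Formula mass = 0.36×24.305 + 2.64×55.845 + 1×39.098 + 1×26.982 + 3×28.085 + 12×15.999 + 2×1.008 = 500.520 g/mol, of which 8.750 g is Mg.
So Mg makes up 8.750/500.520 = 0.0175 of the mass, i.e. 1.75%.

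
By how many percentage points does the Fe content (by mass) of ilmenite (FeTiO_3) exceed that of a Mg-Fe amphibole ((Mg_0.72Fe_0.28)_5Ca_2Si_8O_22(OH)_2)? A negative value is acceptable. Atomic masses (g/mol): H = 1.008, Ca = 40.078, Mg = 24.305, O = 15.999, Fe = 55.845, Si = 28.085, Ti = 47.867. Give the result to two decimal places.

27.68 percentage points

First mineral: 55.845 g Fe in 151.709 g formula = 36.81 wt% Fe.
Second mineral: 78.183 g Fe in 856.509 g formula = 9.13 wt% Fe.
36.81% − 9.13% gives a difference of 27.68 percentage points.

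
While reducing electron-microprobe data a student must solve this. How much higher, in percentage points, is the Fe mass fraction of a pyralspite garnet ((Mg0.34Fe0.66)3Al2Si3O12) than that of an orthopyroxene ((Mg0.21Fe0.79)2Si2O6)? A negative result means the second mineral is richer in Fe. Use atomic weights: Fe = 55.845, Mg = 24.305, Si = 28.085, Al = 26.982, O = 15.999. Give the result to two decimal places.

-11.46 percentage points

M((Mg0.34Fe0.66)3Al2Si3O12) = 465.571 g/mol, so wt% Fe = 110.573/465.571 × 100 = 23.75%.
M((Mg0.21Fe0.79)2Si2O6) = 250.607 g/mol, so wt% Fe = 88.235/250.607 × 100 = 35.21%.
23.75 − 35.21 = -11.46 pp.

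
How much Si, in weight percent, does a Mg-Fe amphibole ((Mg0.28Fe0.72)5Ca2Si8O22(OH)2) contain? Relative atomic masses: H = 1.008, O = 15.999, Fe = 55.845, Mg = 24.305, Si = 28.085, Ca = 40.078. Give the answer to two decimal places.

24.27 weight percent

Formula mass = 1.40×24.305 + 3.60×55.845 + 2×40.078 + 8×28.085 + 24×15.999 + 2×1.008 = 925.897 g/mol, of which 224.680 g is Si.
So Si makes up 224.680/925.897 = 0.2427 of the mass, i.e. 24.27%.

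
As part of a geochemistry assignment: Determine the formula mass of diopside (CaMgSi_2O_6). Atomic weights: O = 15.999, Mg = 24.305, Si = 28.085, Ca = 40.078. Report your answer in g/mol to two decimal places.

Ca: 1 × 40.078 = 40.0780
Mg: 1 × 24.305 = 24.3050
Si: 2 × 28.085 = 56.1700
O: 6 × 15.999 = 95.9940
Summing the contributions gives the formula mass.

216.55 g/mol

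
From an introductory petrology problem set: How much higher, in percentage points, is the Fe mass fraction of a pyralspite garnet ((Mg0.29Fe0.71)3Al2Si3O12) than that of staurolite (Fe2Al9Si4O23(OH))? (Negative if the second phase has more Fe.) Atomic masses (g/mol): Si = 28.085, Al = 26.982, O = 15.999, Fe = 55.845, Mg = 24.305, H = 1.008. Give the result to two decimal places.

First mineral: 118.950 g Fe in 470.302 g formula = 25.29 wt% Fe.
Second mineral: 111.690 g Fe in 851.852 g formula = 13.11 wt% Fe.
25.29% − 13.11% gives a difference of 12.18 percentage points.

12.18 percentage points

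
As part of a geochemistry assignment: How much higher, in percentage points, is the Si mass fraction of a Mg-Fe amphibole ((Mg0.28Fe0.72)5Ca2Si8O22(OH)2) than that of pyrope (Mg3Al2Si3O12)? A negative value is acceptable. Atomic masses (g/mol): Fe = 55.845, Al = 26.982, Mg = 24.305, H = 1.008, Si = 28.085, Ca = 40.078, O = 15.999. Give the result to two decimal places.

M((Mg0.28Fe0.72)5Ca2Si8O22(OH)2) = 925.897 g/mol, so wt% Si = 224.680/925.897 × 100 = 24.27%.
M(Mg3Al2Si3O12) = 403.122 g/mol, so wt% Si = 84.255/403.122 × 100 = 20.90%.
24.27 − 20.90 = 3.37 pp.

3.37 percentage points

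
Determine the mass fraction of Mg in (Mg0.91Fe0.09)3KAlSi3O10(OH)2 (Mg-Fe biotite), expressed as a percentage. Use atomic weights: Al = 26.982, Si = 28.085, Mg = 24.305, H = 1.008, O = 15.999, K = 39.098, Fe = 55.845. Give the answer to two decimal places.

M((Mg0.91Fe0.09)3KAlSi3O10(OH)2) = 425.770 g/mol.
Mg contributes 2.73 × 24.305 = 66.353 g per mole.
66.353/425.770 = 0.1558 → 15.58%.

15.58 mass %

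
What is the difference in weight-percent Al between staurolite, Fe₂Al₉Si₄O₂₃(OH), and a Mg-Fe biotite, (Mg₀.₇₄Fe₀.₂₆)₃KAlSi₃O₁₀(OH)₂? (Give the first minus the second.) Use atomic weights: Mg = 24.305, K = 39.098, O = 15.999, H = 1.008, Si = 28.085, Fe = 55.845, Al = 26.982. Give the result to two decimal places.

22.40 percentage points

M(Fe₂Al₉Si₄O₂₃(OH)) = 851.852 g/mol, so wt% Al = 242.838/851.852 × 100 = 28.51%.
M((Mg₀.₇₄Fe₀.₂₆)₃KAlSi₃O₁₀(OH)₂) = 441.855 g/mol, so wt% Al = 26.982/441.855 × 100 = 6.11%.
28.51 − 6.11 = 22.40 pp.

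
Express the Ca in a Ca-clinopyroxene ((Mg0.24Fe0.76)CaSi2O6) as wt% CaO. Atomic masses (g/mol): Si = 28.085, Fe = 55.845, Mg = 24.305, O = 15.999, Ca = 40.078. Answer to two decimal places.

M((Mg0.24Fe0.76)CaSi2O6) = 240.517 g/mol; M(CaO) = 56.077 g/mol.
Moles CaO per formula unit = 1 Ca ÷ 1 = 1.0000.
CaO fraction = (1.0000 × 56.077) / 240.517 = 56.077/240.517 = 0.2332.

23.32 wt%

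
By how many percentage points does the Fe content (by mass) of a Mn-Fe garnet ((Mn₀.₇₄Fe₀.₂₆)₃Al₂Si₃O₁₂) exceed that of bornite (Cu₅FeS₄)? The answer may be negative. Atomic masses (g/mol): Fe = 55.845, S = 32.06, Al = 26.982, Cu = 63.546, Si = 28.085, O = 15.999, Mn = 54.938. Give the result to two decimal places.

-2.34 percentage points

M((Mn₀.₇₄Fe₀.₂₆)₃Al₂Si₃O₁₂) = 495.728 g/mol, so wt% Fe = 43.559/495.728 × 100 = 8.79%.
M(Cu₅FeS₄) = 501.815 g/mol, so wt% Fe = 55.845/501.815 × 100 = 11.13%.
8.79 − 11.13 = -2.34 pp.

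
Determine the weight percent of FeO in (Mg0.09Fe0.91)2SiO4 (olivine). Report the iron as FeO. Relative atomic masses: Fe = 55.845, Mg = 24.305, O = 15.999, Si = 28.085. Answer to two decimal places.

Molar mass of (Mg0.09Fe0.91)2SiO4 = 0.18·24.305 + 1.82·55.845 + 1·28.085 + 4·15.999 = 198.094 g/mol.
Each formula unit contains 1.82 Fe, equivalent to 1.82/1 = 1.8200 mol FeO.
M(FeO) = 1×55.845 + 1×15.999 = 71.844 g/mol.
Mass of FeO per formula unit = 1.8200 × 71.844 = 130.756 g.
FeO wt% = 130.756 / 198.094 × 100 = 66.01%.

66.01 wt%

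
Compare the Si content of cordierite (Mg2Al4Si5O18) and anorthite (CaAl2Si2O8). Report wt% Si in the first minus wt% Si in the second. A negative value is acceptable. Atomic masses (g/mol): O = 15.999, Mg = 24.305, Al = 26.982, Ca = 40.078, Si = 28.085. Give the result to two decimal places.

3.82 percentage points

First mineral: 140.425 g Si in 584.945 g formula = 24.01 wt% Si.
Second mineral: 56.170 g Si in 278.204 g formula = 20.19 wt% Si.
24.01% − 20.19% gives a difference of 3.82 percentage points.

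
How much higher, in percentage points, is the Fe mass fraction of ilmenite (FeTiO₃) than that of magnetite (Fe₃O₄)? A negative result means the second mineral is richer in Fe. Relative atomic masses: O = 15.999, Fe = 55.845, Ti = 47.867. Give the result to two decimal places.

First mineral: 55.845 g Fe in 151.709 g formula = 36.81 wt% Fe.
Second mineral: 167.535 g Fe in 231.531 g formula = 72.36 wt% Fe.
36.81% − 72.36% gives a difference of -35.55 percentage points.

-35.55 percentage points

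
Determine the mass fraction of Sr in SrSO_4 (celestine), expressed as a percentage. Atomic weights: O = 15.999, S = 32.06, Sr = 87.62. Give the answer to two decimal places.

47.70 weight percent

Formula mass = 1*87.62 + 1*32.06 + 4*15.999 = 183.676 g/mol, of which 87.620 g is Sr.
So Sr makes up 87.620/183.676 = 0.4770 of the mass, i.e. 47.70%.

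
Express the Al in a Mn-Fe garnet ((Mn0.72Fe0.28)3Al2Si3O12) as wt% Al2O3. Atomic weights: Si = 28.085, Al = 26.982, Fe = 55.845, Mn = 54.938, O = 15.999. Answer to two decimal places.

Formula mass = 495.783 g/mol.
2 Al → 1.0000 mol Al2O3 per formula unit; M(Al2O3) = 101.961, so Al2O3 mass = 101.961 g.
101.961/495.783 × 100 = 20.57 wt%.

20.57 wt%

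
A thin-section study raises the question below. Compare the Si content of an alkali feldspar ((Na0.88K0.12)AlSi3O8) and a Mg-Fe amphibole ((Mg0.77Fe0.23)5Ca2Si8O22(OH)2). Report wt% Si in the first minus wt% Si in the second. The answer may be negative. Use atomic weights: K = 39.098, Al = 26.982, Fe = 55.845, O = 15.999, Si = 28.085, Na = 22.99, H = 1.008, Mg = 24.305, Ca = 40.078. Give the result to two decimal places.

5.42 percentage points

First mineral: 84.255 g Si in 264.152 g formula = 31.90 wt% Si.
Second mineral: 224.680 g Si in 848.624 g formula = 26.48 wt% Si.
31.90% − 26.48% gives a difference of 5.42 percentage points.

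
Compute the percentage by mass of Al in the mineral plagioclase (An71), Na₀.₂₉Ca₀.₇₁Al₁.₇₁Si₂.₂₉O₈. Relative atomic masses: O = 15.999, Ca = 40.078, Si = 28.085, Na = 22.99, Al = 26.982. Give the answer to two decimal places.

Molar mass of Na₀.₂₉Ca₀.₇₁Al₁.₇₁Si₂.₂₉O₈: 0.29·22.99 + 0.71·40.078 + 1.71·26.982 + 2.29·28.085 + 8·15.999 = 273.568 g/mol.
Mass of Al per formula unit: 1.71 × 26.982 = 46.139 g.
Weight fraction Al = 46.139 / 273.568 = 0.1687.

16.87 weight percent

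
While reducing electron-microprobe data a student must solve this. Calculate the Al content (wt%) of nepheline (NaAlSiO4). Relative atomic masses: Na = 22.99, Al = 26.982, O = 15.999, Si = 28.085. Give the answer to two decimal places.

18.99 wt%

Molar mass of NaAlSiO4: 1×22.99 + 1×26.982 + 1×28.085 + 4×15.999 = 142.053 g/mol.
Mass of Al per formula unit: 1 × 26.982 = 26.982 g.
Weight fraction Al = 26.982 / 142.053 = 0.1899.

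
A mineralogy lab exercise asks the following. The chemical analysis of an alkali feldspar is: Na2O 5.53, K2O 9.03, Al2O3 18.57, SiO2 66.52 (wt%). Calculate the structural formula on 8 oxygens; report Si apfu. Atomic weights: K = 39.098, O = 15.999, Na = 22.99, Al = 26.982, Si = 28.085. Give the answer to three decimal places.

Na2O (M=61.979): mol = 0.08922; Na = 0.17844, O = 0.08922.
K2O (M=94.195): mol = 0.09586; K = 0.19172, O = 0.09586.
Al2O3 (M=101.961): mol = 0.18213; Al = 0.36426, O = 0.54639.
SiO2 (M=60.083): mol = 1.10714; Si = 1.10714, O = 2.21428.
ΣO = 2.94575; factor = 8/ΣO = 2.71578.
Si apfu = 1.10714 × 2.71578 = 3.007.

3.007 Si apfu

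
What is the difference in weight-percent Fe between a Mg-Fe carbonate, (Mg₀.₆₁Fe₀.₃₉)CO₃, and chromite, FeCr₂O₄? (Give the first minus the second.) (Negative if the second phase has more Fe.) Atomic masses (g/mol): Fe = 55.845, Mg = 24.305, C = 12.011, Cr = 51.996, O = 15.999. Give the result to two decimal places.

-2.41 percentage points

M((Mg₀.₆₁Fe₀.₃₉)CO₃) = 96.614 g/mol, so wt% Fe = 21.780/96.614 × 100 = 22.54%.
M(FeCr₂O₄) = 223.833 g/mol, so wt% Fe = 55.845/223.833 × 100 = 24.95%.
22.54 − 24.95 = -2.41 pp.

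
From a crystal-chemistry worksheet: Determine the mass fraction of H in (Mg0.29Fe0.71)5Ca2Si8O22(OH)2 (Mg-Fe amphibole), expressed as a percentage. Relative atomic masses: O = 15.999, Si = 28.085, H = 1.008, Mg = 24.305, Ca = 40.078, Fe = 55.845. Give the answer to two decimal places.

Formula mass = 1.45×24.305 + 3.55×55.845 + 2×40.078 + 8×28.085 + 24×15.999 + 2×1.008 = 924.320 g/mol, of which 2.016 g is H.
So H makes up 2.016/924.320 = 0.0022 of the mass, i.e. 0.22%.

0.22 weight percent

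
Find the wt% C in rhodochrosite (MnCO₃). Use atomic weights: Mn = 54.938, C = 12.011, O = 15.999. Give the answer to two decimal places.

Molar mass of MnCO₃: 1*54.938 + 1*12.011 + 3*15.999 = 114.946 g/mol.
Mass of C per formula unit: 1 × 12.011 = 12.011 g.
Weight fraction C = 12.011 / 114.946 = 0.1045.

10.45 weight percent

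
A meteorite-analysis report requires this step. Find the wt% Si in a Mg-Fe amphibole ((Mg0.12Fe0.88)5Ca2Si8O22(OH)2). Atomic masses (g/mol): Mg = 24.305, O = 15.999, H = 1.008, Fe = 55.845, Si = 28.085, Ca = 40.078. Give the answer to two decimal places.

23.62 weight percent

Formula mass = 0.60×24.305 + 4.40×55.845 + 2×40.078 + 8×28.085 + 24×15.999 + 2×1.008 = 951.129 g/mol, of which 224.680 g is Si.
So Si makes up 224.680/951.129 = 0.2362 of the mass, i.e. 23.62%.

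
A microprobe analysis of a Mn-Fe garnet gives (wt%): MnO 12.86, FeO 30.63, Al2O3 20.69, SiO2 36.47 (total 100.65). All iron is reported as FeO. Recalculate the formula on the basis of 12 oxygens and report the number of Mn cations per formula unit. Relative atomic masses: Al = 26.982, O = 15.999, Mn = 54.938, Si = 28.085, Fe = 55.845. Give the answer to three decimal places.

12.86 wt% MnO ÷ 70.937 g/mol = 0.18129 mol, giving 0.18129 Mn and 0.18129 O.
30.63 wt% FeO ÷ 71.844 g/mol = 0.42634 mol, giving 0.42634 Fe and 0.42634 O.
20.69 wt% Al2O3 ÷ 101.961 g/mol = 0.20292 mol, giving 0.40584 Al and 0.60876 O.
36.47 wt% SiO2 ÷ 60.083 g/mol = 0.60699 mol, giving 0.60699 Si and 1.21398 O.
Oxygen sums to 2.43037; scaling by 12/2.43037 = 4.93752 puts the formula on 12 O.
Mn: 0.18129 × 4.93752 = 0.895 atoms per formula unit.

0.895 Mn apfu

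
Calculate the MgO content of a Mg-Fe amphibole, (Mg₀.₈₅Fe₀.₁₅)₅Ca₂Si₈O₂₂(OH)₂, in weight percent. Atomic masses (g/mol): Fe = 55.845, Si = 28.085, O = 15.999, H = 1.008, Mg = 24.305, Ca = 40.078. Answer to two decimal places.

Formula mass = 836.008 g/mol.
4.25 Mg → 4.2500 mol MgO per formula unit; M(MgO) = 40.304, so MgO mass = 171.292 g.
171.292/836.008 × 100 = 20.49 wt%.

20.49 wt%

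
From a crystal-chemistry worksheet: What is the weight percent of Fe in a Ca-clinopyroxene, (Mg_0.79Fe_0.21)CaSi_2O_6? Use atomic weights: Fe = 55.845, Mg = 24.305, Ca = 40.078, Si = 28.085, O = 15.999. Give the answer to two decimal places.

5.25 mass %

Formula mass = 0.79×24.305 + 0.21×55.845 + 1×40.078 + 2×28.085 + 6×15.999 = 223.170 g/mol, of which 11.727 g is Fe.
So Fe makes up 11.727/223.170 = 0.0525 of the mass, i.e. 5.25%.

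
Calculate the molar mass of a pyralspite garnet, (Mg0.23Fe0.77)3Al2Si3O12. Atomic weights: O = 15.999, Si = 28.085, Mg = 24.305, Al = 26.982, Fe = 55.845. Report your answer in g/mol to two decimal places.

M = 0.69×24.305 + 2.31×55.845 + 2×26.982 + 3×28.085 + 12×15.999

475.98 g/mol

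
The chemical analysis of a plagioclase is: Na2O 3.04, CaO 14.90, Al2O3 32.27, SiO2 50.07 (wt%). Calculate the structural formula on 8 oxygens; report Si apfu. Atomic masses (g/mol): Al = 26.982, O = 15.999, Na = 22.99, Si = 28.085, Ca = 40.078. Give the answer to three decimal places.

2.275 Si apfu

Na2O (M=61.979): mol = 0.04905; Na = 0.09810, O = 0.04905.
CaO (M=56.077): mol = 0.26571; Ca = 0.26571, O = 0.26571.
Al2O3 (M=101.961): mol = 0.31649; Al = 0.63298, O = 0.94947.
SiO2 (M=60.083): mol = 0.83335; Si = 0.83335, O = 1.66670.
ΣO = 2.93093; factor = 8/ΣO = 2.72951.
Si apfu = 0.83335 × 2.72951 = 2.275.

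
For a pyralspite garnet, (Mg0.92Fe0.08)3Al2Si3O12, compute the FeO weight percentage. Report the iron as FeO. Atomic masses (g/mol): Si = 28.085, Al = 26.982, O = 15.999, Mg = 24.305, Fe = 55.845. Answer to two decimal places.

M((Mg0.92Fe0.08)3Al2Si3O12) = 410.692 g/mol; M(FeO) = 71.844 g/mol.
Moles FeO per formula unit = 0.24 Fe ÷ 1 = 0.2400.
FeO fraction = (0.2400 × 71.844) / 410.692 = 17.243/410.692 = 0.0420.

4.20 wt%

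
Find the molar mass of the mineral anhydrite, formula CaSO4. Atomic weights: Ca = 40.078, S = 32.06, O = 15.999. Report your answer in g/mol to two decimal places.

136.13 g/mol

M = 1·40.078 + 1·32.06 + 4·15.999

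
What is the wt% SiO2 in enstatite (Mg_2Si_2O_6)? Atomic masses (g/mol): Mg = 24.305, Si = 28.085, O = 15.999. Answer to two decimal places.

59.85 wt%

Formula mass = 200.774 g/mol.
2 Si → 2.0000 mol SiO2 per formula unit; M(SiO2) = 60.083, so SiO2 mass = 120.166 g.
120.166/200.774 × 100 = 59.85 wt%.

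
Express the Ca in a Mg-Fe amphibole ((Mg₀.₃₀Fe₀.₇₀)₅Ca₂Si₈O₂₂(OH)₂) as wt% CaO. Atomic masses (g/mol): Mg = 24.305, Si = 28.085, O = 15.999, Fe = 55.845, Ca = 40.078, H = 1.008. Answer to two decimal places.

12.15 wt%

M((Mg₀.₃₀Fe₀.₇₀)₅Ca₂Si₈O₂₂(OH)₂) = 922.743 g/mol; M(CaO) = 56.077 g/mol.
Moles CaO per formula unit = 2 Ca ÷ 1 = 2.0000.
CaO fraction = (2.0000 × 56.077) / 922.743 = 112.154/922.743 = 0.1215.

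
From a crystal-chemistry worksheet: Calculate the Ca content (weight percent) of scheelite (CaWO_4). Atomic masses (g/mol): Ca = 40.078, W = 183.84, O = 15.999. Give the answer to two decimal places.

Formula mass = 1*40.078 + 1*183.84 + 4*15.999 = 287.914 g/mol, of which 40.078 g is Ca.
So Ca makes up 40.078/287.914 = 0.1392 of the mass, i.e. 13.92%.

13.92 weight percent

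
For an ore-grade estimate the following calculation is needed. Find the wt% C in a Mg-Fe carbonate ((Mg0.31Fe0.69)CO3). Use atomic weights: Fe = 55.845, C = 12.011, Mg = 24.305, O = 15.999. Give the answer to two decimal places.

11.32 weight percent

Molar mass of (Mg0.31Fe0.69)CO3: 0.31·24.305 + 0.69·55.845 + 1·12.011 + 3·15.999 = 106.076 g/mol.
Mass of C per formula unit: 1 × 12.011 = 12.011 g.
Weight fraction C = 12.011 / 106.076 = 0.1132.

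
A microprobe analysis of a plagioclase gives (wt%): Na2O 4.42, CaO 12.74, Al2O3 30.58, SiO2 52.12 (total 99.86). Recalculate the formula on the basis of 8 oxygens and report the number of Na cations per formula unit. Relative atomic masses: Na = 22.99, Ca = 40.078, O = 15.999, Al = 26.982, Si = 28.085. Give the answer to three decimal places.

Na2O: 4.42/61.979 = 0.07131 mol → 0.14262 mol Na, 0.07131 mol O.
CaO: 12.74/56.077 = 0.22719 mol → 0.22719 mol Ca, 0.22719 mol O.
Al2O3: 30.58/101.961 = 0.29992 mol → 0.59984 mol Al, 0.89976 mol O.
SiO2: 52.12/60.083 = 0.86747 mol → 0.86747 mol Si, 1.73494 mol O.
Total oxygen = 2.93320 mol. Normalization factor = 8/2.93320 = 2.72740.
Na per 8 O = 0.14262 × 2.72740 = 0.389.

0.389 Na apfu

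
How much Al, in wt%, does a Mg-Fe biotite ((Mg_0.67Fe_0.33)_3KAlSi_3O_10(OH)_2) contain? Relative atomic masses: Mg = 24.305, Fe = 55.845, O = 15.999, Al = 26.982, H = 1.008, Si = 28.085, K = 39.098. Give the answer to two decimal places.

Molar mass of (Mg_0.67Fe_0.33)_3KAlSi_3O_10(OH)_2: 2.01·24.305 + 0.99·55.845 + 1·39.098 + 1·26.982 + 3·28.085 + 12·15.999 + 2·1.008 = 448.479 g/mol.
Mass of Al per formula unit: 1 × 26.982 = 26.982 g.
Weight fraction Al = 26.982 / 448.479 = 0.0602.

6.02 wt%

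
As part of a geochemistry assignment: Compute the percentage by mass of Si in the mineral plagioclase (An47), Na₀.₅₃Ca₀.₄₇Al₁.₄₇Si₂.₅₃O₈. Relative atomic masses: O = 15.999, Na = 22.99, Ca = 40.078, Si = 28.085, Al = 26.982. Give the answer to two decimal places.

26.34 mass %

Molar mass of Na₀.₅₃Ca₀.₄₇Al₁.₄₇Si₂.₅₃O₈: 0.53*22.99 + 0.47*40.078 + 1.47*26.982 + 2.53*28.085 + 8*15.999 = 269.732 g/mol.
Mass of Si per formula unit: 2.53 × 28.085 = 71.055 g.
Weight fraction Si = 71.055 / 269.732 = 0.2634.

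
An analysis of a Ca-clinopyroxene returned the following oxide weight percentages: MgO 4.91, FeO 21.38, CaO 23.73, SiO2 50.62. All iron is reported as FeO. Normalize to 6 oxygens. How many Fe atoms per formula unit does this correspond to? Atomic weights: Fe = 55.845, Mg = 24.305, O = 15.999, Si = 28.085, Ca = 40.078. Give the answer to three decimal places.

4.91 wt% MgO ÷ 40.304 g/mol = 0.12182 mol, giving 0.12182 Mg and 0.12182 O.
21.38 wt% FeO ÷ 71.844 g/mol = 0.29759 mol, giving 0.29759 Fe and 0.29759 O.
23.73 wt% CaO ÷ 56.077 g/mol = 0.42317 mol, giving 0.42317 Ca and 0.42317 O.
50.62 wt% SiO2 ÷ 60.083 g/mol = 0.84250 mol, giving 0.84250 Si and 1.68500 O.
Oxygen sums to 2.52758; scaling by 6/2.52758 = 2.37381 puts the formula on 6 O.
Fe: 0.29759 × 2.37381 = 0.706 atoms per formula unit.

0.706 Fe apfu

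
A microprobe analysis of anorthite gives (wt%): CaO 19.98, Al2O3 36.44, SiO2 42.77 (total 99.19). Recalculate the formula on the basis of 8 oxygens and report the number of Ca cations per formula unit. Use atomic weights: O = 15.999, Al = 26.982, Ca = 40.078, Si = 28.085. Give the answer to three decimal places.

CaO: 19.98/56.077 = 0.35630 mol → 0.35630 mol Ca, 0.35630 mol O.
Al2O3: 36.44/101.961 = 0.35739 mol → 0.71478 mol Al, 1.07217 mol O.
SiO2: 42.77/60.083 = 0.71185 mol → 0.71185 mol Si, 1.42370 mol O.
Total oxygen = 2.85217 mol. Normalization factor = 8/2.85217 = 2.80488.
Ca per 8 O = 0.35630 × 2.80488 = 0.999.

0.999 Ca apfu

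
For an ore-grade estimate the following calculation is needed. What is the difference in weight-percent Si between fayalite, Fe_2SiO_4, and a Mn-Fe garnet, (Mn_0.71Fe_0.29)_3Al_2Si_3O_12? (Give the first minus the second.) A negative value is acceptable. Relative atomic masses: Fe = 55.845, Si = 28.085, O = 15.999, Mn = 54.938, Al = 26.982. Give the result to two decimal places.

Si in Fe_2SiO_4: molar mass 203.771 g/mol; 1×28.085 = 28.085 g → 13.78 wt%.
Si in (Mn_0.71Fe_0.29)_3Al_2Si_3O_12: molar mass 495.810 g/mol; 3×28.085 = 84.255 g → 16.99 wt%.
Difference = 13.78 − 16.99 = -3.21 percentage points.

-3.21 percentage points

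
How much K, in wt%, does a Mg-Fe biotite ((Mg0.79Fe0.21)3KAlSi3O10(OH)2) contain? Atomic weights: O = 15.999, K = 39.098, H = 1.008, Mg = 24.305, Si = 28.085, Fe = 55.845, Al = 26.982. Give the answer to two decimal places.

8.94 wt%

Molar mass of (Mg0.79Fe0.21)3KAlSi3O10(OH)2: 2.37·24.305 + 0.63·55.845 + 1·39.098 + 1·26.982 + 3·28.085 + 12·15.999 + 2·1.008 = 437.124 g/mol.
Mass of K per formula unit: 1 × 39.098 = 39.098 g.
Weight fraction K = 39.098 / 437.124 = 0.0894.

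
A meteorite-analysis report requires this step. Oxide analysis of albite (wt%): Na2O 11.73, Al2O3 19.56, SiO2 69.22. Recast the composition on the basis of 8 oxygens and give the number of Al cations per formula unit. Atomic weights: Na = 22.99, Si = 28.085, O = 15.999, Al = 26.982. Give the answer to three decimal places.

1.000 Al apfu

Na2O: 11.73/61.979 = 0.18926 mol → 0.37852 mol Na, 0.18926 mol O.
Al2O3: 19.56/101.961 = 0.19184 mol → 0.38368 mol Al, 0.57552 mol O.
SiO2: 69.22/60.083 = 1.15207 mol → 1.15207 mol Si, 2.30414 mol O.
Total oxygen = 3.06892 mol. Normalization factor = 8/3.06892 = 2.60678.
Al per 8 O = 0.38368 × 2.60678 = 1.000.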